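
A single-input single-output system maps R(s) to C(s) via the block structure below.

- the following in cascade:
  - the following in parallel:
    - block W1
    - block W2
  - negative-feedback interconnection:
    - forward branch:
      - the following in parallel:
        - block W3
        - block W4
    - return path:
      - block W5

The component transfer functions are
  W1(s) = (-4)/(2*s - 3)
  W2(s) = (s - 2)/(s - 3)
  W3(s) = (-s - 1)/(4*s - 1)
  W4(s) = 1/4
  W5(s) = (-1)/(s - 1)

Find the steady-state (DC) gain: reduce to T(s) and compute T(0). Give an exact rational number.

[1] add W1, W2 (parallel) = (2*s^2 - 11*s + 18)/(2*s^2 - 9*s + 9)
[2] parallel reduction of W3, W4 = (-5)/(16*s - 4)
[3] close the feedback loop around (W3+W4), W5 = (5 - 5*s)/(16*s^2 - 20*s + 9)
[4] cascade (W1+W2), [(W3+W4)/(1+(W3+W4)*W5)] = (-10*s^3 + 65*s^2 - 145*s + 90)/(32*s^4 - 184*s^3 + 342*s^2 - 261*s + 81)
Step 4 gives the overall T(s). Then T(0) = 90/81 = 10/9.

Hence the answer: 10/9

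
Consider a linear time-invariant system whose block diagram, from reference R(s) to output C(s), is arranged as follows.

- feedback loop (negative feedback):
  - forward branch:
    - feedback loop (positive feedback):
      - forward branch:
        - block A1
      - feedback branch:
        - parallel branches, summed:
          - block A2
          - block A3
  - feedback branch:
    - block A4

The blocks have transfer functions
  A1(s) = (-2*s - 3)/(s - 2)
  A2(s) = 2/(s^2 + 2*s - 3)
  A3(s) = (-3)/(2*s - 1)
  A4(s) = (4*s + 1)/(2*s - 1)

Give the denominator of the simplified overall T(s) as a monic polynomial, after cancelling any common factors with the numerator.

First reduce the diagram to T(s).

1. combine A2, A3 in parallel = (-3*s^2 - 2*s + 7)/(2*s^3 + 3*s^2 - 8*s + 3)
2. reduce the feedback loop with forward A1 and return (A2+A3) = (-4*s^4 - 12*s^3 + 7*s^2 + 18*s - 9)/(2*s^4 - 7*s^3 - 27*s^2 + 27*s + 15)
3. close the feedback loop around [A1/(1-A1*(A2+A3))], A4 = (4*s^4 + 12*s^3 - 7*s^2 - 18*s + 9)/(6*s^4 + 37*s^3 + 34*s^2 - 63*s - 24)
Step 3 gives the fully reduced T(s), with no common factor left to cancel. The denominator's leading coefficient is 6, so divide each of its coefficients by 6 to get the monic form.

Answer: s^4 + 37*s^3/6 + 17*s^2/3 - 21*s/2 - 4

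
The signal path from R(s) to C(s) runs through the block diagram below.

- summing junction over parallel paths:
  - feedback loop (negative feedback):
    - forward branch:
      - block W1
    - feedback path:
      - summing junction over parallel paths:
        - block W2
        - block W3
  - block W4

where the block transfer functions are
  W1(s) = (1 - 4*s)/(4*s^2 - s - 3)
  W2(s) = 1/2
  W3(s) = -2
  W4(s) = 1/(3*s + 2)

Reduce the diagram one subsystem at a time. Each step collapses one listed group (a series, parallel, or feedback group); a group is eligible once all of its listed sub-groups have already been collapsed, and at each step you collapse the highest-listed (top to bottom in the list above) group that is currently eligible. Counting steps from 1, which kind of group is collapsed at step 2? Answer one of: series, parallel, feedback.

Answer: feedback

Working:
Step 1. combine W2, W3 in parallel
Step 2. feedback reduction of W1, (W2+W3)
Step 3. sum the parallel branches [W1/(1+W1*(W2+W3))], W4
Step 2 collapses a feedback group.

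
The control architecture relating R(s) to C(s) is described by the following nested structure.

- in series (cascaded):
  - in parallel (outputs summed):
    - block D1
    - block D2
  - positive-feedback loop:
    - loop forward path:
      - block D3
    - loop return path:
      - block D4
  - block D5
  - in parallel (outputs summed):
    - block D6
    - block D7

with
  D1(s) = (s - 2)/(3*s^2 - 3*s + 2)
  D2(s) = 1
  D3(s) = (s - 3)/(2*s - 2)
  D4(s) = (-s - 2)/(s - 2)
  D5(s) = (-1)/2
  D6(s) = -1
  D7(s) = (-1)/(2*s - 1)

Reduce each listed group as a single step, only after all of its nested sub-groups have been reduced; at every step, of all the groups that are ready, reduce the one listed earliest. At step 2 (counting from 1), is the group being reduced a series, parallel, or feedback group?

Answer: feedback

Working:
(1) sum the parallel branches D1, D2
(2) close the feedback loop around D3, D4
(3) reduce the parallel group D6, D7
(4) cascade (D1+D2), [D3/(1-D3*D4)], D5, (D6+D7)
At step 2 the group reduced is feedback.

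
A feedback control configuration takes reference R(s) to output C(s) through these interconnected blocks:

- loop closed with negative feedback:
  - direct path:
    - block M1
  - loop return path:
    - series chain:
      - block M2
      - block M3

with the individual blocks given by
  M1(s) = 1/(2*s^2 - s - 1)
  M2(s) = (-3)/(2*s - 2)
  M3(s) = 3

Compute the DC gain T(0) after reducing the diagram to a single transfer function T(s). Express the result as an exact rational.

Reducing step by step:

Step 1. series reduction of M2, M3: (-9)/(2*s - 2)
Step 2. feedback reduction of M1, (M2*M3): (2*s - 2)/(4*s^3 - 6*s^2 - 7)
That last expression is T(s); at s = 0 only the constant terms survive, so T(0) = -2/(-7) = 2/7.

Answer: 2/7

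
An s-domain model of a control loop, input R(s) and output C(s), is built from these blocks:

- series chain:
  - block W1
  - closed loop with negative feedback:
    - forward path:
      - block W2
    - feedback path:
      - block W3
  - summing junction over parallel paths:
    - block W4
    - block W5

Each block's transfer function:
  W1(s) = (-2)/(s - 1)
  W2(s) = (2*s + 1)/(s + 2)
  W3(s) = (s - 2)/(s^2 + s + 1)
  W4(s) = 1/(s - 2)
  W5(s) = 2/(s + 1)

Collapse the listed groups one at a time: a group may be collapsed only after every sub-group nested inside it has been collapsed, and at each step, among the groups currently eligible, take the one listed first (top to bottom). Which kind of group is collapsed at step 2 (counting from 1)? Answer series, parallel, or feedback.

(1) feedback reduction of W2, W3
(2) reduce the parallel group W4, W5
(3) series reduction of W1, [W2/(1+W2*W3)], (W4+W5)
Step 2: parallel.

Answer: parallel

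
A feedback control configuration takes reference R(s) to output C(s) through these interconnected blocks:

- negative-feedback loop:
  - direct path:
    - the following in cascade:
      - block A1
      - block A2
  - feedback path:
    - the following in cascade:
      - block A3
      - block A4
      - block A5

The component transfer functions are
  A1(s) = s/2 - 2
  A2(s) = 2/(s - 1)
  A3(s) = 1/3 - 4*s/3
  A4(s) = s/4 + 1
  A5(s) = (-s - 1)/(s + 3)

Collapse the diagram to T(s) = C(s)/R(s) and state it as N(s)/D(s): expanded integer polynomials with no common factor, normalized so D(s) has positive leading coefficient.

The answer is (12*s^2 - 12*s - 144)/(4*s^4 + 3*s^3 - 53*s^2 - 24*s - 20).

Reasoning:
[1] cascade A1, A2, giving (s - 4)/(s - 1)
[2] cascade A3, A4, A5, giving (4*s^3 + 19*s^2 + 11*s - 4)/(12*s + 36)
[3] collapse the loop ((A1*A2) forward, (A3*A4*A5) return), which is the overall transfer function T(s) = C(s)/R(s) in lowest terms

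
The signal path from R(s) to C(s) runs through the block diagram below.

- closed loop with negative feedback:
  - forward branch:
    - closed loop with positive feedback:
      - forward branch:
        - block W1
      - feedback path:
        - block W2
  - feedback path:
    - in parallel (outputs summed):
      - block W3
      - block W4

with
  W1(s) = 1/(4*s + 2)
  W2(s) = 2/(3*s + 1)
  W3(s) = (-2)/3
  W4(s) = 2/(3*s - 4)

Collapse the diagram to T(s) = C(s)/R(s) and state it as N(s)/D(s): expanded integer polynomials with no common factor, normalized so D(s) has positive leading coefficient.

Step 1: collapse the loop (W1 forward, W2 return); result (3*s + 1)/(12*s^2 + 10*s)
Step 2: parallel reduction of W3, W4; result (14 - 6*s)/(9*s - 12)
Step 3: apply the feedback formula to [W1/(1-W1*W2)], (W3+W4): this yields T(s), and no further normalization is needed

Therefore the answer is (27*s^2 - 27*s - 12)/(108*s^3 - 72*s^2 - 84*s + 14).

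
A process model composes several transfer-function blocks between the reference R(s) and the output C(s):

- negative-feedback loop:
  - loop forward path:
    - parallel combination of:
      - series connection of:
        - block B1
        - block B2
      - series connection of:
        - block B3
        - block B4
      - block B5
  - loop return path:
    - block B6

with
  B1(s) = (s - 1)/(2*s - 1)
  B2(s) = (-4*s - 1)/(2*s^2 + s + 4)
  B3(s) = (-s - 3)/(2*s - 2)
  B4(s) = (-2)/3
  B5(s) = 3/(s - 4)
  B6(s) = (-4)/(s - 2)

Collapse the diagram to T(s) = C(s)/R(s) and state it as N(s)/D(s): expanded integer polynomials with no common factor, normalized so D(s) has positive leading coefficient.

Step 1 - cascade B1, B2 gives (-4*s^2 + 3*s + 1)/(4*s^3 + 7*s - 4)
Step 2 - cascade B3, B4 gives (s + 3)/(3*s - 3)
Step 3 - reduce the parallel group (B1*B2), (B3*B4), B5 gives (4*s^5 + 20*s^4 - 8*s^3 - 38*s^2 - 158*s + 96)/(12*s^5 - 60*s^4 + 69*s^3 - 117*s^2 + 144*s - 48)
Step 4 - reduce the feedback loop with forward ((B1*B2)+(B3*B4)+B5) and return B6; the result is T(s) itself (integer coefficients, no common factor, positive leading denominator coefficient)

Hence the answer: (4*s^6 + 12*s^5 - 48*s^4 - 22*s^3 - 82*s^2 + 412*s - 192)/(12*s^6 - 100*s^5 + 109*s^4 - 223*s^3 + 530*s^2 + 296*s - 288)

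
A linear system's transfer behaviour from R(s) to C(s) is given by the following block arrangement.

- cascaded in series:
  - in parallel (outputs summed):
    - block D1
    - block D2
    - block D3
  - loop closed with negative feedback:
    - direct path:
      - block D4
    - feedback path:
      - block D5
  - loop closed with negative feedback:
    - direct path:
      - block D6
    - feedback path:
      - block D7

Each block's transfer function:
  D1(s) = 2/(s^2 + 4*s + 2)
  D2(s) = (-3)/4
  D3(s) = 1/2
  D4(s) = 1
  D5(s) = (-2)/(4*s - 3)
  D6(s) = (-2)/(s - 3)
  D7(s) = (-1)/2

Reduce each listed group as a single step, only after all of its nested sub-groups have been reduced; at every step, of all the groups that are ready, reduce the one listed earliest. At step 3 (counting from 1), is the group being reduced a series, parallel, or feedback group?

Step 1 - reduce the parallel group D1, D2, D3
Step 2 - reduce the feedback loop with forward D4 and return D5
Step 3 - close the feedback loop around D6, D7
Step 4 - cascade (D1+D2+D3), [D4/(1+D4*D5)], [D6/(1+D6*D7)]
Step 3: feedback.

Hence the answer: feedback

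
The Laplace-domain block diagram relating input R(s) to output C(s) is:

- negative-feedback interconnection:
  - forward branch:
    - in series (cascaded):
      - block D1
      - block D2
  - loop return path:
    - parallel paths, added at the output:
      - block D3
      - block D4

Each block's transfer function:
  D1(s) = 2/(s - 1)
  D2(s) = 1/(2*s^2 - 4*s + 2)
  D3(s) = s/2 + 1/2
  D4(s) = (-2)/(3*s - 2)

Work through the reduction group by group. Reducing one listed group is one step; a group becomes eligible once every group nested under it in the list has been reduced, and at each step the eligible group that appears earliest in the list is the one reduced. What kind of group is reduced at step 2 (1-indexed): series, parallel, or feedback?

Reducing step by step:

[1] combine D1, D2 in series
[2] combine D3, D4 in parallel
[3] reduce the feedback loop with forward (D1*D2) and return (D3+D4)
Step 2 collapses a parallel group.

Answer: parallel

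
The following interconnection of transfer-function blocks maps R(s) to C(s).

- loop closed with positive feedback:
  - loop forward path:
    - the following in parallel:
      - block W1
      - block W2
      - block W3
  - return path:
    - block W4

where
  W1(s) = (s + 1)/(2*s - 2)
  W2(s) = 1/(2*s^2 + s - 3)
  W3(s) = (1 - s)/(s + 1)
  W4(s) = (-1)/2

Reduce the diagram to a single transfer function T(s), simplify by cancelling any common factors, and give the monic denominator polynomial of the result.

Step 1 - combine W1, W2, W3 in parallel; result (-2*s^3 + 9*s^2 + 18*s - 1)/(4*s^3 + 6*s^2 - 4*s - 6)
Step 2 - close the feedback loop around (W1+W2+W3), W4; result (-4*s^3 + 18*s^2 + 36*s - 2)/(6*s^3 + 21*s^2 + 10*s - 13)
No further cancellation is possible in the step-2 result, so that is T(s). Its denominator becomes monic after dividing by the leading coefficient 6.

Hence the answer: s^3 + 7*s^2/2 + 5*s/3 - 13/6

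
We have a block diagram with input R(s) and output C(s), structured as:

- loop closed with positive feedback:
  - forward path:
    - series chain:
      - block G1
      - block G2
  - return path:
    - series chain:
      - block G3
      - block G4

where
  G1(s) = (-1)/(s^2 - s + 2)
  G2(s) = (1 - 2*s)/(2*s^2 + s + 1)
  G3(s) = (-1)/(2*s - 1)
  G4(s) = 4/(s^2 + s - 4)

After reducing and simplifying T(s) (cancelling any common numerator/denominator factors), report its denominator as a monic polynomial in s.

Answer: s^6 + s^5/2 - 5*s^4/2 + 9*s^3/2 - 13*s^2/2 - s - 2

Working:
Step 1: reduce the series chain G1, G2 -> (2*s - 1)/(2*s^4 - s^3 + 4*s^2 + s + 2)
Step 2: series reduction of G3, G4 -> (-4)/(2*s^3 + s^2 - 9*s + 4)
Step 3: apply the feedback formula to (G1*G2), (G3*G4) -> (2*s^3 + s^2 - 9*s + 4)/(2*s^6 + s^5 - 5*s^4 + 9*s^3 - 13*s^2 - 2*s - 4)
Step 3 gives the fully reduced T(s), with no common factor left to cancel. The denominator's leading coefficient is 2, so divide each of its coefficients by 2 to get the monic form.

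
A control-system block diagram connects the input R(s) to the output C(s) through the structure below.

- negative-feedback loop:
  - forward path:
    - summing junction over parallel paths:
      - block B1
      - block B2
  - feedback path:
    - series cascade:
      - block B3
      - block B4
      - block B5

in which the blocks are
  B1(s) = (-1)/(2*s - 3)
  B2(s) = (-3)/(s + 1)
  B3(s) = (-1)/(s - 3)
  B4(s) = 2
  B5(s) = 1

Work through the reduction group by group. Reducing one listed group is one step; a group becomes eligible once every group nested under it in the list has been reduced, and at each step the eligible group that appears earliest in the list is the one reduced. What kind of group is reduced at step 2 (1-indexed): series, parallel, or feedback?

[1] reduce the parallel group B1, B2
[2] cascade B3, B4, B5
[3] reduce the feedback loop with forward (B1+B2) and return (B3*B4*B5)
The group at step 2 is a series group.

Final answer: series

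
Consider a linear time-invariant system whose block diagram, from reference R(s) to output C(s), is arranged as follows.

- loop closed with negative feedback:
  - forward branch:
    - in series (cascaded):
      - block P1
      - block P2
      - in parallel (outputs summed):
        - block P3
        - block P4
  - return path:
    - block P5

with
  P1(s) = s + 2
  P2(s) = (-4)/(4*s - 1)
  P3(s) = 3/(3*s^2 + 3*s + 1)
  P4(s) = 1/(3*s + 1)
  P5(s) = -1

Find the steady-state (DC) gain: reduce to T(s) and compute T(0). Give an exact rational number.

(1) reduce the parallel group P3, P4 -> (3*s^2 + 12*s + 4)/(9*s^3 + 12*s^2 + 6*s + 1)
(2) cascade P1, P2, (P3+P4) -> (-12*s^3 - 72*s^2 - 112*s - 32)/(36*s^4 + 39*s^3 + 12*s^2 - 2*s - 1)
(3) apply the feedback formula to (P1*P2*(P3+P4)), P5 -> (-12*s^3 - 72*s^2 - 112*s - 32)/(36*s^4 + 51*s^3 + 84*s^2 + 110*s + 31)
The step-3 result is T(s). Setting s = 0: T(0) = -32/31.

Hence the answer: -32/31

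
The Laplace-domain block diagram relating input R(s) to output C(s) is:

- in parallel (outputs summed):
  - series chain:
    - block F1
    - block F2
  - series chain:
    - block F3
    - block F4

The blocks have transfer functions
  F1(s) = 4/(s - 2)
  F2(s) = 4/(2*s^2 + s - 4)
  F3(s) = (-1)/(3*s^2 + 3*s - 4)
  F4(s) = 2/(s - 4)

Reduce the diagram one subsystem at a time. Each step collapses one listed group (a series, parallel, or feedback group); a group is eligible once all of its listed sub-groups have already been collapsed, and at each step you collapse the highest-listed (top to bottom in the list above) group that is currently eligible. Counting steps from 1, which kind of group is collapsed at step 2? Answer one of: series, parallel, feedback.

Step 1: cascade F1, F2
Step 2: combine F3, F4 in series
Step 3: combine (F1*F2), (F3*F4) in parallel
Step 2: series.

Therefore the answer is series.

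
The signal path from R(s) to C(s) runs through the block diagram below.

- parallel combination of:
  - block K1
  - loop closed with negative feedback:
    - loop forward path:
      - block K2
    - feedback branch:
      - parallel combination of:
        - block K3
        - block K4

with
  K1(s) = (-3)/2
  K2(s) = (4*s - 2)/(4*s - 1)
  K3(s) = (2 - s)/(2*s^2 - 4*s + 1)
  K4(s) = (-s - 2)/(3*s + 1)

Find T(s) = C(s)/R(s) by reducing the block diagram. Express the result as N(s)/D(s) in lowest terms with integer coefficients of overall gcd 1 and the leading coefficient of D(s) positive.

Reducing step by step:

[1] reduce the parallel group K3, K4: (-2*s^3 - 3*s^2 + 12*s)/(6*s^3 - 10*s^2 - s + 1)
[2] close the feedback loop around K2, (K3+K4): (24*s^4 - 52*s^3 + 16*s^2 + 6*s - 2)/(16*s^4 - 54*s^3 + 60*s^2 - 19*s - 1)
[3] reduce the parallel group K1, [K2/(1+K2*(K3+K4))]: this yields T(s), and no further normalization is needed

Answer: (58*s^3 - 148*s^2 + 69*s - 1)/(32*s^4 - 108*s^3 + 120*s^2 - 38*s - 2)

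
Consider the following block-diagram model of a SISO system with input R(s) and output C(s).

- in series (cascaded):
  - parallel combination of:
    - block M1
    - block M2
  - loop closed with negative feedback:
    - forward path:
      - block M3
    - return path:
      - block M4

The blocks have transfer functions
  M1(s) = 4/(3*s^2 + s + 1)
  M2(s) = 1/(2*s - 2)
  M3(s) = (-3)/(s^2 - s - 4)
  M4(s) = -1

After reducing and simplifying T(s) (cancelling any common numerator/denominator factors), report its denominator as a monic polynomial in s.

Reducing step by step:

[1] add M1, M2 (parallel); result (3*s^2 + 9*s - 7)/(6*s^3 - 4*s^2 - 2)
[2] feedback reduction of M3, M4; result (-3)/(s^2 - s - 1)
[3] reduce the series chain (M1+M2), [M3/(1+M3*M4)]; result (-9*s^2 - 27*s + 21)/(6*s^5 - 10*s^4 - 2*s^3 + 2*s^2 + 2*s + 2)
No further cancellation is possible in the step-3 result, so that is T(s). Its denominator becomes monic after dividing by the leading coefficient 6.

Answer: s^5 - 5*s^4/3 - s^3/3 + s^2/3 + s/3 + 1/3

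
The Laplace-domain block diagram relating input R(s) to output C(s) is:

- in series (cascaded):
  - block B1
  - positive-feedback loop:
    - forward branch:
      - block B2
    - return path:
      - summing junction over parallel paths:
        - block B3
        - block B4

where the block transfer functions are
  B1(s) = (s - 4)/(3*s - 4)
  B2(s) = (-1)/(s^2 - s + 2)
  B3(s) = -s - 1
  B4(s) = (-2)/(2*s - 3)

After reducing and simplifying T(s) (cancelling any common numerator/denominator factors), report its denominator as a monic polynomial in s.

Reducing step by step:

Step 1: add B3, B4 (parallel) gives (-2*s^2 + s + 1)/(2*s - 3)
Step 2: apply the feedback formula to B2, (B3+B4) gives (3 - 2*s)/(2*s^3 - 7*s^2 + 8*s - 5)
Step 3: cascade B1, [B2/(1-B2*(B3+B4))] gives (-2*s^2 + 11*s - 12)/(6*s^4 - 29*s^3 + 52*s^2 - 47*s + 20)
That last expression is T(s), already simplified. Scaling its denominator by 1/6 (the reciprocal of the leading coefficient) yields the monic denominator.

Answer: s^4 - 29*s^3/6 + 26*s^2/3 - 47*s/6 + 10/3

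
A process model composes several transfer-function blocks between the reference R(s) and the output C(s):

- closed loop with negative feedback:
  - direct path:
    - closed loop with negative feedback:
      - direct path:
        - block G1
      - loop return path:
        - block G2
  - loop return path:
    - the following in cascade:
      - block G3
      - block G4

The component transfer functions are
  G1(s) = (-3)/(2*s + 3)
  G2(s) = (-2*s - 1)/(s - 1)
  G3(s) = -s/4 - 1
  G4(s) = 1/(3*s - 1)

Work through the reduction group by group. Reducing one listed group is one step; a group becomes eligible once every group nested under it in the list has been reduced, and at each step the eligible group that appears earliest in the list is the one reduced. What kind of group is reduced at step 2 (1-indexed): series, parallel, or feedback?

The answer is series.

Reasoning:
Step 1 - feedback reduction of G1, G2
Step 2 - combine G3, G4 in series
Step 3 - feedback reduction of [G1/(1+G1*G2)], (G3*G4)
The group at step 2 is a series group.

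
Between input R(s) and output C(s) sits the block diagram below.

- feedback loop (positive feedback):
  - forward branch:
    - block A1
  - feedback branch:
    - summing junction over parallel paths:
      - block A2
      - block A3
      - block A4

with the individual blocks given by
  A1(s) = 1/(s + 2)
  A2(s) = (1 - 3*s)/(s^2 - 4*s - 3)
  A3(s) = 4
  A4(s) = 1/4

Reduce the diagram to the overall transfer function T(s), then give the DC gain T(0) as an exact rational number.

Reducing step by step:

Step 1. combine A2, A3, A4 in parallel = (17*s^2 - 80*s - 47)/(4*s^2 - 16*s - 12)
Step 2. collapse the loop (A1 forward, (A2+A3+A4) return) = (4*s^2 - 16*s - 12)/(4*s^3 - 25*s^2 + 36*s + 23)
Step 2 gives the overall T(s). Then T(0) = -12/23.

Answer: -12/23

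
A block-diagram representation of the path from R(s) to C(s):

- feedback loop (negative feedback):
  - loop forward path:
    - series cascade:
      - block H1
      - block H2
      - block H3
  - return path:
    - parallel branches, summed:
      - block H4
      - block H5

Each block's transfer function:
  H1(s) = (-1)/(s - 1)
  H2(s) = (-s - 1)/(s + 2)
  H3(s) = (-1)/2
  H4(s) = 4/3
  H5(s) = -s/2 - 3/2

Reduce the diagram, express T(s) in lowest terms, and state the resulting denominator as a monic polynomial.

1. series reduction of H1, H2, H3 gives (-s - 1)/(2*s^2 + 2*s - 4)
2. combine H4, H5 in parallel gives -s/2 - 1/6
3. feedback reduction of (H1*H2*H3), (H4+H5) gives (-6*s - 6)/(15*s^2 + 16*s - 23)
The result of step 3 is T(s) in lowest terms. Its denominator has leading coefficient 15; dividing the denominator through by 15 makes it monic.

Answer: s^2 + 16*s/15 - 23/15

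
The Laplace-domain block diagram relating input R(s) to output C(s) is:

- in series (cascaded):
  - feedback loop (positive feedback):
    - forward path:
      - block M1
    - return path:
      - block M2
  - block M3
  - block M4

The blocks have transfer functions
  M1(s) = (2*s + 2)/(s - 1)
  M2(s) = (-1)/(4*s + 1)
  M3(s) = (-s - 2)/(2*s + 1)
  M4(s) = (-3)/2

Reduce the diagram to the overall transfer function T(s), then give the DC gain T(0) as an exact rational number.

(1) feedback reduction of M1, M2: (8*s^2 + 10*s + 2)/(4*s^2 - s + 1)
(2) series reduction of [M1/(1-M1*M2)], M3, M4: (12*s^3 + 39*s^2 + 33*s + 6)/(8*s^3 + 2*s^2 + s + 1)
Evaluating the step-2 result (the overall T(s)) at s = 0 gives T(0) = 6/1 = 6.

Therefore the answer is 6.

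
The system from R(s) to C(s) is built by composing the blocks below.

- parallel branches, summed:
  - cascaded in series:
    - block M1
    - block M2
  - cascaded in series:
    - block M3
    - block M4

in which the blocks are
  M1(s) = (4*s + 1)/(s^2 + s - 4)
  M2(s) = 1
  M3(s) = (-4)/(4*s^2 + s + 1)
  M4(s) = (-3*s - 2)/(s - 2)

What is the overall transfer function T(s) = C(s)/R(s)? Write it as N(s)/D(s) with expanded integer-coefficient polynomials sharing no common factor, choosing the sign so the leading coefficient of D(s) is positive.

Answer: (16*s^4 - 12*s^3 + 9*s^2 - 49*s - 34)/(4*s^5 - 3*s^4 - 24*s^3 + 25*s^2 + 2*s + 8)

Working:
[1] series reduction of M1, M2 -> (4*s + 1)/(s^2 + s - 4)
[2] multiply M3, M4 (series) -> (12*s + 8)/(4*s^3 - 7*s^2 - s - 2)
[3] parallel reduction of (M1*M2), (M3*M4), giving the overall T(s)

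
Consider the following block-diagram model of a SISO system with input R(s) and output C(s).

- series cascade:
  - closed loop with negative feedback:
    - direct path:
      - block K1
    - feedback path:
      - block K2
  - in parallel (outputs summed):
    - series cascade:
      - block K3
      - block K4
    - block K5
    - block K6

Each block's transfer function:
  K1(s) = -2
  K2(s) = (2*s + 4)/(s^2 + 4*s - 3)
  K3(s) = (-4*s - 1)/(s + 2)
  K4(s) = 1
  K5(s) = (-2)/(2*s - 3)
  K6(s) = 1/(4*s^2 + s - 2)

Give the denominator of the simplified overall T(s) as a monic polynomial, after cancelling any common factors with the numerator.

First reduce the diagram to T(s).

1. apply the feedback formula to K1, K2 gives (-2*s^2 - 8*s + 6)/(s^2 - 11)
2. cascade K3, K4 gives (-4*s - 1)/(s + 2)
3. parallel reduction of (K3*K4), K5, K6 gives (-32*s^4 + 24*s^3 + 22*s^2 - 16*s - 4)/(8*s^4 + 6*s^3 - 27*s^2 - 8*s + 12)
4. series reduction of [K1/(1+K1*K2)], ((K3*K4)+K5+K6) gives (64*s^6 + 208*s^5 - 428*s^4 + 268*s^2 - 64*s - 24)/(8*s^6 + 6*s^5 - 115*s^4 - 74*s^3 + 309*s^2 + 88*s - 132)
Step 4 gives the fully reduced T(s), with no common factor left to cancel. The denominator's leading coefficient is 8, so divide each of its coefficients by 8 to get the monic form.

Answer: s^6 + 3*s^5/4 - 115*s^4/8 - 37*s^3/4 + 309*s^2/8 + 11*s - 33/2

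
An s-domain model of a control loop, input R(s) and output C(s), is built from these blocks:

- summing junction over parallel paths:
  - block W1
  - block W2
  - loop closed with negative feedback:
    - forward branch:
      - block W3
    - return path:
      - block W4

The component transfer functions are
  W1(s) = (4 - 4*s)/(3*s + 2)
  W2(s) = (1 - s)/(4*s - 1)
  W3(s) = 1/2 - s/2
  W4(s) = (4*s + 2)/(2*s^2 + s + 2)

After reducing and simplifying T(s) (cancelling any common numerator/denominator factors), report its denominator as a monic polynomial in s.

[1] apply the feedback formula to W3, W4, giving (-2*s^3 + s^2 - s + 2)/(4*s + 6)
[2] reduce the parallel group W1, W2, [W3/(1+W3*W4)], giving (-24*s^5 + 2*s^4 - 79*s^3 - 13*s^2 + 130*s - 16)/(48*s^3 + 92*s^2 + 22*s - 12)
Step 2 gives the fully reduced T(s), with no common factor left to cancel. The denominator's leading coefficient is 48, so divide each of its coefficients by 48 to get the monic form.

Hence the answer: s^3 + 23*s^2/12 + 11*s/24 - 1/4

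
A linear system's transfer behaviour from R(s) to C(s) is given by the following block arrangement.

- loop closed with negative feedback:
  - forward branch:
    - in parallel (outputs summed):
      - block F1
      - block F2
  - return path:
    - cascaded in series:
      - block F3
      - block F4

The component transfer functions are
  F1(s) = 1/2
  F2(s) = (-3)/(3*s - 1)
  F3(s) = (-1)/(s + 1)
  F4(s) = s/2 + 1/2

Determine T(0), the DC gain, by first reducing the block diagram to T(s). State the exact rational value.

Reducing step by step:

Step 1. reduce the parallel group F1, F2 -> (3*s - 7)/(6*s - 2)
Step 2. cascade F3, F4 -> (-1)/2
Step 3. reduce the feedback loop with forward (F1+F2) and return (F3*F4) -> (6*s - 14)/(9*s + 3)
The step-3 result is T(s). Setting s = 0: T(0) = -14/3.

Answer: -14/3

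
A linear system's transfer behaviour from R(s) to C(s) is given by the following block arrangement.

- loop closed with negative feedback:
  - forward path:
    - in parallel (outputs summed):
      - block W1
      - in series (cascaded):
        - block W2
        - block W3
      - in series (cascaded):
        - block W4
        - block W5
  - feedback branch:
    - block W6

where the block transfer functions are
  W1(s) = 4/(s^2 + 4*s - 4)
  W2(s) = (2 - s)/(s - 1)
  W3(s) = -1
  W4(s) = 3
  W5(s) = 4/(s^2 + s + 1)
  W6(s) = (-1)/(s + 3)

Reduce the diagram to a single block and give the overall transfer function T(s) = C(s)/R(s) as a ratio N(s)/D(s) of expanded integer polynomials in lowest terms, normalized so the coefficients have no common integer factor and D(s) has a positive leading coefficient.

The answer is (s^6 + 6*s^5 + 16*s^4 + 55*s^3 + 2*s^2 - 248*s + 156)/(s^6 + 6*s^5 + 5*s^4 - 20*s^3 - 41*s^2 + 92*s - 40).

Reasoning:
Step 1 - series reduction of W2, W3 = (s - 2)/(s - 1)
Step 2 - series reduction of W4, W5 = 12/(s^2 + s + 1)
Step 3 - reduce the parallel group W1, (W2*W3), (W4*W5) = (s^5 + 3*s^4 + 7*s^3 + 34*s^2 - 100*s + 52)/(s^5 + 4*s^4 - 4*s^3 - s^2 - 4*s + 4)
Step 4 - apply the feedback formula to (W1+(W2*W3)+(W4*W5)), W6, which is the overall transfer function T(s) = C(s)/R(s) in lowest terms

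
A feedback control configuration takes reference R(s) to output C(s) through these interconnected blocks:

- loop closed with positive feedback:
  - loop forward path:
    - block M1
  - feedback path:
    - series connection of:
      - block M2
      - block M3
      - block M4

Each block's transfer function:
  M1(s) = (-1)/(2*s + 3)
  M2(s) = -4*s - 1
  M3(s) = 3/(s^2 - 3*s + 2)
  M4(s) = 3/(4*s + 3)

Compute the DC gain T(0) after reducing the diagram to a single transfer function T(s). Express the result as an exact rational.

Reducing step by step:

1. series reduction of M2, M3, M4 = (-36*s - 9)/(4*s^3 - 9*s^2 - s + 6)
2. feedback reduction of M1, (M2*M3*M4) = (-4*s^3 + 9*s^2 + s - 6)/(8*s^4 - 6*s^3 - 29*s^2 - 27*s + 9)
DC gain: substitute s = 0 into T(s) from step 2: T(0) = -6/9 = -2/3.

Answer: -2/3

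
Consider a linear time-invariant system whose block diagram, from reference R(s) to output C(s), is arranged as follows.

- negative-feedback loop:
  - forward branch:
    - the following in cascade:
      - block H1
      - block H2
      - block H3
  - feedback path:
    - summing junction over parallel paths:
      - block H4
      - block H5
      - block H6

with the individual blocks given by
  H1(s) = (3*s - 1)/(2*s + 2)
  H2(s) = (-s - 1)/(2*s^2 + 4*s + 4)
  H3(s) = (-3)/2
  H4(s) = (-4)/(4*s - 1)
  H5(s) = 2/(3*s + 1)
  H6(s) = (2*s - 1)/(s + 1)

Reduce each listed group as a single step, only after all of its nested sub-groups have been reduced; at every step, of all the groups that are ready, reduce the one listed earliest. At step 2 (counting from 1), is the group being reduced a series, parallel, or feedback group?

The answer is parallel.

Reasoning:
Step 1. combine H1, H2, H3 in series
Step 2. sum the parallel branches H4, H5, H6
Step 3. apply the feedback formula to (H1*H2*H3), (H4+H5+H6)
So the answer for step 2 is parallel.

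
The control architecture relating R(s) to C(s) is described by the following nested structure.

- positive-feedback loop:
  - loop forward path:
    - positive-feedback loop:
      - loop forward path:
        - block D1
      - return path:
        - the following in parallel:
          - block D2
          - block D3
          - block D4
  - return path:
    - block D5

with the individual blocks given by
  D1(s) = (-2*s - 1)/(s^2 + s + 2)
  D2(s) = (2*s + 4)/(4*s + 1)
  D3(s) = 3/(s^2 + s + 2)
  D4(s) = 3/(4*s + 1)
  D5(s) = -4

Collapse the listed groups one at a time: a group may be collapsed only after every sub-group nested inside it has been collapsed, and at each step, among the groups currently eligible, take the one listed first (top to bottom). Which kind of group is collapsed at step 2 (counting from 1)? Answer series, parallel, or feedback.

The answer is feedback.

Reasoning:
Step 1: sum the parallel branches D2, D3, D4
Step 2: close the feedback loop around D1, (D2+D3+D4)
Step 3: apply the feedback formula to [D1/(1-D1*(D2+D3+D4))], D5
At step 2 the group reduced is feedback.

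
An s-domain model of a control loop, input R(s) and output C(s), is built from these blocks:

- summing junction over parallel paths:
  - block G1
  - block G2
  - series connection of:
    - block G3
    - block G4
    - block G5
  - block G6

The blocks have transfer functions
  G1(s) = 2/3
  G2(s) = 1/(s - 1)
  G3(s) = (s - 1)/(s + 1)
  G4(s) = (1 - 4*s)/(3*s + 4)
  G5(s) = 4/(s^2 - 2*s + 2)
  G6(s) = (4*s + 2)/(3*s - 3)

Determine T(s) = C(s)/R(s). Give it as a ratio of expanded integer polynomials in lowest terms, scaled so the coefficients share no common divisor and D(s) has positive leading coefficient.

First reduce the diagram to T(s).

1. multiply G3, G4, G5 (series): (-16*s^2 + 20*s - 4)/(3*s^4 + s^3 - 4*s^2 + 6*s + 8)
2. add G1, G2, (G3*G4*G5), G6 (parallel), which is the overall transfer function T(s) = C(s)/R(s) in lowest terms

Answer: (6*s^5 + 5*s^4 - 23*s^3 + 44*s^2 - 2*s + 12)/(3*s^5 - 2*s^4 - 5*s^3 + 10*s^2 + 2*s - 8)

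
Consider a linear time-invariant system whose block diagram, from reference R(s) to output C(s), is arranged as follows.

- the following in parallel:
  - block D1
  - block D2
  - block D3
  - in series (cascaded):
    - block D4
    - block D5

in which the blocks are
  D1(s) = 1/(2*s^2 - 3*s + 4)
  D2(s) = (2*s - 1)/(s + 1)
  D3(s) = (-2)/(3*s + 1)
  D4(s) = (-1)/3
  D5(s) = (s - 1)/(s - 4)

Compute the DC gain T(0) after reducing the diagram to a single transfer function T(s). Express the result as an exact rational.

1. series reduction of D4, D5 gives (1 - s)/(3*s - 12)
2. combine D1, D2, D3, (D4*D5) in parallel gives (30*s^5 - 209*s^4 + 375*s^3 - 368*s^2 - 36*s + 136)/(18*s^5 - 75*s^4 + 18*s^3 + 15*s^2 - 144*s - 48)
DC gain: substitute s = 0 into T(s) from step 2: T(0) = 136/(-48) = -17/6.

Final answer: -17/6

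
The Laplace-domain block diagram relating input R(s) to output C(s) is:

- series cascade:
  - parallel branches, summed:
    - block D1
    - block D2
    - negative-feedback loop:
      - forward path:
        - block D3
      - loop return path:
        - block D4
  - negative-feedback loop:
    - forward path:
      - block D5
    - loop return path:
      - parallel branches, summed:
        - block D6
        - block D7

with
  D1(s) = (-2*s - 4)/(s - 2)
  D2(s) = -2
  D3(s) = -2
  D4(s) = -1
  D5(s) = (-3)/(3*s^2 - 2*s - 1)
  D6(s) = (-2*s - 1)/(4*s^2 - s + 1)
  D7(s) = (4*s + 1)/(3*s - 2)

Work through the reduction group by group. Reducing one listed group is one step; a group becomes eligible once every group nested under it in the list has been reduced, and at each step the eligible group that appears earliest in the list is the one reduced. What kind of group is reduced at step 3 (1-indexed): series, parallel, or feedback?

The answer is parallel.

Reasoning:
Step 1: reduce the feedback loop with forward D3 and return D4
Step 2: parallel reduction of D1, D2, [D3/(1+D3*D4)]
Step 3: combine D6, D7 in parallel
Step 4: reduce the feedback loop with forward D5 and return (D6+D7)
Step 5: cascade (D1+D2+[D3/(1+D3*D4)]), [D5/(1+D5*(D6+D7))]
Step 3 collapses a parallel group.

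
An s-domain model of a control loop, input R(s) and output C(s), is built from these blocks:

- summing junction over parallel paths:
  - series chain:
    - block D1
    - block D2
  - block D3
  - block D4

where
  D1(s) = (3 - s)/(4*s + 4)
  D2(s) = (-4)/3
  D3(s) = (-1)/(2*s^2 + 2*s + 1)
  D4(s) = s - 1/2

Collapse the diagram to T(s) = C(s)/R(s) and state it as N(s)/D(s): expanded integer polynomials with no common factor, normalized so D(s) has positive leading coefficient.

Answer: (12*s^4 + 22*s^3 - 2*s^2 - 19*s - 15)/(12*s^3 + 24*s^2 + 18*s + 6)

Working:
[1] reduce the series chain D1, D2, giving (s - 3)/(3*s + 3)
[2] add (D1*D2), D3, D4 (parallel) - this is the overall T(s), already in the required normalized form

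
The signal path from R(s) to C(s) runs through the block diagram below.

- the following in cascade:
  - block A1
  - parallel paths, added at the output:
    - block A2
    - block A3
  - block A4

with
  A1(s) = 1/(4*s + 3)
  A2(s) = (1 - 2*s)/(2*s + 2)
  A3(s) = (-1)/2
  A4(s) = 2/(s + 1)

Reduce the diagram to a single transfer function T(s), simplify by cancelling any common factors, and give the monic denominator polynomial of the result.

(1) parallel reduction of A2, A3 -> (-3*s)/(2*s + 2)
(2) series reduction of A1, (A2+A3), A4 -> (-3*s)/(4*s^3 + 11*s^2 + 10*s + 3)
No further cancellation is possible in the step-2 result, so that is T(s). Its denominator becomes monic after dividing by the leading coefficient 4.

Hence the answer: s^3 + 11*s^2/4 + 5*s/2 + 3/4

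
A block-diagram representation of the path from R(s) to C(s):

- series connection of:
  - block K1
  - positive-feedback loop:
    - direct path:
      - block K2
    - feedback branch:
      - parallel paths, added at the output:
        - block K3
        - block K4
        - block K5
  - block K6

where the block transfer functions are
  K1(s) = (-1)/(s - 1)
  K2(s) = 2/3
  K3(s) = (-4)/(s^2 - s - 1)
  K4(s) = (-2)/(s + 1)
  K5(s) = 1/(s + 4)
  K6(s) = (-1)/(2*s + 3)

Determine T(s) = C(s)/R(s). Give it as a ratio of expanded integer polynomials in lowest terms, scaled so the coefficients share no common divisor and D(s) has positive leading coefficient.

Step 1: parallel reduction of K3, K4, K5, giving (-s^3 - 10*s^2 - 12*s - 9)/(s^4 + 4*s^3 - 2*s^2 - 9*s - 4)
Step 2: close the feedback loop around K2, (K3+K4+K5), giving (2*s^4 + 8*s^3 - 4*s^2 - 18*s - 8)/(3*s^4 + 14*s^3 + 14*s^2 - 3*s + 6)
Step 3: series reduction of K1, [K2/(1-K2*(K3+K4+K5))], K6, which is the overall transfer function T(s) = C(s)/R(s) in lowest terms

Answer: (2*s^4 + 8*s^3 - 4*s^2 - 18*s - 8)/(6*s^6 + 31*s^5 + 33*s^4 - 34*s^3 - 33*s^2 + 15*s - 18)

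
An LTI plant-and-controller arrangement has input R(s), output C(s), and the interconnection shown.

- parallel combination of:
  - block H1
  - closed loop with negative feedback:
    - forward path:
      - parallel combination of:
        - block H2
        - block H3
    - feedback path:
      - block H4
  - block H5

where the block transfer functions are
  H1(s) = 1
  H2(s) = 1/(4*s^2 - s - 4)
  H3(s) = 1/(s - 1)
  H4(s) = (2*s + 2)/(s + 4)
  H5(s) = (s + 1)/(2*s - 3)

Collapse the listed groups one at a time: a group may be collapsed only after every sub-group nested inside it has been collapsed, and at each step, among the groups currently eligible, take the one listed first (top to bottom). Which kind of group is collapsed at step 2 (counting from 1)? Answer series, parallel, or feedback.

Step 1 - sum the parallel branches H2, H3
Step 2 - collapse the loop ((H2+H3) forward, H4 return)
Step 3 - reduce the parallel group H1, [(H2+H3)/(1+(H2+H3)*H4)], H5
So the answer for step 2 is feedback.

Hence the answer: feedback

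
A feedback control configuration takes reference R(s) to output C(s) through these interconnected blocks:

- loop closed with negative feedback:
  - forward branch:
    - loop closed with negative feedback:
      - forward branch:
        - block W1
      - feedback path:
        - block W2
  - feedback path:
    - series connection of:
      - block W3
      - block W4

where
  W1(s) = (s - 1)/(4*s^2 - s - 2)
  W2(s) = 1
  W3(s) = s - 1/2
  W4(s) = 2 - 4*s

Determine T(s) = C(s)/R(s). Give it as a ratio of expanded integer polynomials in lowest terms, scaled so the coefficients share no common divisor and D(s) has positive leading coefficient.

Answer: (1 - s)/(4*s^3 - 12*s^2 + 5*s + 2)

Working:
1. apply the feedback formula to W1, W2, giving (s - 1)/(4*s^2 - 3)
2. series reduction of W3, W4, giving -4*s^2 + 4*s - 1
3. apply the feedback formula to [W1/(1+W1*W2)], (W3*W4); the result is T(s) itself (integer coefficients, no common factor, positive leading denominator coefficient)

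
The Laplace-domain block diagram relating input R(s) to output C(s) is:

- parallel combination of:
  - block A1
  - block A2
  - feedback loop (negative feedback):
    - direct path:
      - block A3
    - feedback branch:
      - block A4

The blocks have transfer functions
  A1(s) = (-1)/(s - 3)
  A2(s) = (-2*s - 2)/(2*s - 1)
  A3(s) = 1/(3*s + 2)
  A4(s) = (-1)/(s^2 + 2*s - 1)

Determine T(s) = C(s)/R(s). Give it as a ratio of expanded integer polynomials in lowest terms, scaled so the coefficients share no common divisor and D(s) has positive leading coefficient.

[1] apply the feedback formula to A3, A4, giving (s^2 + 2*s - 1)/(3*s^3 + 8*s^2 + s - 3)
[2] combine A1, A2, [A3/(1+A3*A4)] in parallel: this yields T(s), and no further normalization is needed

Answer: (-6*s^5 - 8*s^4 + 32*s^3 + 51*s^2 + 14*s - 24)/(6*s^5 - 5*s^4 - 45*s^3 + 11*s^2 + 24*s - 9)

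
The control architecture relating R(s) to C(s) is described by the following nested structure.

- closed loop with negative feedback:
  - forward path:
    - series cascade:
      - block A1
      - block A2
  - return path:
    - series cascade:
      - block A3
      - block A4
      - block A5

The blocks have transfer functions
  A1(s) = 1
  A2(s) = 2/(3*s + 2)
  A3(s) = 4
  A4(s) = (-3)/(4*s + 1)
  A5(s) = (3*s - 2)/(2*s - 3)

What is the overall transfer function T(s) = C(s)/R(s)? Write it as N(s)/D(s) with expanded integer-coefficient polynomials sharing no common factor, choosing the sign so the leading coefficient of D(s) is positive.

Step 1 - multiply A1, A2 (series): 2/(3*s + 2)
Step 2 - combine A3, A4, A5 in series: (24 - 36*s)/(8*s^2 - 10*s - 3)
Step 3 - apply the feedback formula to (A1*A2), (A3*A4*A5) - this is the overall T(s), already in the required normalized form

Final answer: (16*s^2 - 20*s - 6)/(24*s^3 - 14*s^2 - 101*s + 42)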